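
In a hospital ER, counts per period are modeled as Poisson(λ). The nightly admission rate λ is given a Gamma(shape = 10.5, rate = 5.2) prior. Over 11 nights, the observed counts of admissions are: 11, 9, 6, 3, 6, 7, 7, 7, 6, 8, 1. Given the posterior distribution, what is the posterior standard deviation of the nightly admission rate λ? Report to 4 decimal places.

0.5573

With a Gamma(shape α, rate β) prior, the Poisson likelihood is conjugate: the posterior is Gamma(α + ΣXᵢ, β + n).
Sum of counts S = 71 over n = 11 nights.
Posterior: Gamma(α+S, β+n) = Gamma(10.5+71, 5.2+11) = Gamma(81.5, 16.2).
SD = √α/β = √81.5/16.2 = 0.5573.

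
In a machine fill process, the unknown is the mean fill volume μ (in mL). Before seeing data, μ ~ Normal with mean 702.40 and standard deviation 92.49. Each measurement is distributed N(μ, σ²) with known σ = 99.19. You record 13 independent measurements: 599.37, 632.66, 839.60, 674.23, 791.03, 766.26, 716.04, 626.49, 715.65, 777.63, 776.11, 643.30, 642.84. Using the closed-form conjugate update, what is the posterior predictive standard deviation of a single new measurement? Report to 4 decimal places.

For Normal data with known variance σ², a Normal(μ₀, σ₀²) prior on μ is conjugate. Posterior precision = 1/σ₀² + n/σ²; posterior mean is the precision-weighted average of μ₀ and x̄.
σ₀² = 92.49² = 8554.4001, σ² = 99.19² = 9838.6561; σ² + n·σ₀² = 9838.6561 + 13·8554.4001 = 121045.8574.
Posterior precision = 1/σ₀² + n/σ² = 1/8554.4001 + 13/9838.6561 = (σ² + n·σ₀²)/(σ₀²σ²) = 121045.8574/(8554.4001·9838.6561); posterior variance σₙ² = σ₀²σ²/(σ² + n·σ₀²) = 8554.4001·9838.6561/121045.8574 = 695.305090.
Predictive variance for one new observation = σₙ² + σ² = 8554.4001·9838.6561/121045.8574 + 9838.6561 = σ²·(σ₀² + 121045.8574)/121045.8574 = 9838.6561·129600.2575/121045.8574 = 10533.961190; SD = √(9838.6561·129600.2575/121045.8574) = 102.6351.

102.6351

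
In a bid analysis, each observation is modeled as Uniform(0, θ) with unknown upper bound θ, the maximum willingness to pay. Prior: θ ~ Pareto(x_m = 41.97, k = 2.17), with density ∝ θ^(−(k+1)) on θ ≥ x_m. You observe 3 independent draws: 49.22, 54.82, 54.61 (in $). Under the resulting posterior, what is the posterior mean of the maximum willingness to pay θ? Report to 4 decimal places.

67.9663

A Pareto(scale x_m, shape k) prior on the upper bound θ of Uniform(0, θ) is conjugate: posterior is Pareto(max(x_m, max xᵢ), k + n).
Sample maximum = 54.82; prior scale x_m = 41.97 → posterior scale = max = 54.82.
Posterior shape = 2.17 + 3 = 5.17.
E[θ|data] = k·x_m/(k−1) = 5.17·54.82/4.17 = 67.9663.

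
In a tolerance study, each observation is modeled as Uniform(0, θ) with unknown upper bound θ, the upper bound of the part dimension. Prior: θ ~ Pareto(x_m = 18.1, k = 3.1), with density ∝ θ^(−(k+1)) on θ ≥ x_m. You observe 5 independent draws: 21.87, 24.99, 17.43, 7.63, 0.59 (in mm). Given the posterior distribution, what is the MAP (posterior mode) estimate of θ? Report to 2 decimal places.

24.99

A Pareto(scale x_m, shape k) prior on the upper bound θ of Uniform(0, θ) is conjugate: posterior is Pareto(max(x_m, max xᵢ), k + n).
Sample maximum = 24.99; prior scale x_m = 18.1 → posterior scale = max = 24.99.
Posterior shape = 3.1 + 5 = 8.1.
The Pareto density is decreasing on [x_m, ∞), so the mode is x_m = 24.99.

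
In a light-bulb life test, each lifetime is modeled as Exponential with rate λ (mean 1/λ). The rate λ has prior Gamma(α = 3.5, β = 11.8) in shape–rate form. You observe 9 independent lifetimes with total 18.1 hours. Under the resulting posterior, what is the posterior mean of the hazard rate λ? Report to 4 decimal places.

0.4181

With a Gamma(shape α, rate β) prior on the exponential rate λ, the posterior after n observations with total T = Σxᵢ is Gamma(α+n, β+T).
Posterior: Gamma(3.5+9, 11.8+18.1) = Gamma(12.5, 29.9).
Posterior mean of λ = α/β = 12.5/29.9 = 0.4181.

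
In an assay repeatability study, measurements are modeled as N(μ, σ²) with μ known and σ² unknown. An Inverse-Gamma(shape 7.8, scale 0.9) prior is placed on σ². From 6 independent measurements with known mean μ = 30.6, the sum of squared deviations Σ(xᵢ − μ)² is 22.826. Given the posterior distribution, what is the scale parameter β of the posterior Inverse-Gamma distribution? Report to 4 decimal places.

With known mean μ and an Inverse-Gamma(α, β) prior on σ², the Normal likelihood is conjugate: posterior is Inv-Gamma(α + n/2, β + Σ(xᵢ−μ)²/2).
Posterior: Inv-Gamma(7.8 + 6/2, 0.9 + 22.826/2) = Inv-Gamma(10.80, 12.3130).
Posterior β = 12.3130.

12.3130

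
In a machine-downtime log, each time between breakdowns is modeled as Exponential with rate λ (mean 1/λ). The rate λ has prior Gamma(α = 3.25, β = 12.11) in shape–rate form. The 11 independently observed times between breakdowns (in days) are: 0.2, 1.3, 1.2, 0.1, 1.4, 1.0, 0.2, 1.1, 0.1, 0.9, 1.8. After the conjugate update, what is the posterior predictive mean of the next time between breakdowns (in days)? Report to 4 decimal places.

With a Gamma(shape α, rate β) prior on the exponential rate λ, the posterior after n observations with total T = Σxᵢ is Gamma(α+n, β+T).
Sum of observations T = 9.3 days; n = 11.
Posterior: Gamma(3.25+11, 12.11+9.3) = Gamma(14.25, 21.41).
The predictive distribution for the next observation is Lomax; its mean is β/(α−1) = 21.41/13.25 = 1.6158.

1.6158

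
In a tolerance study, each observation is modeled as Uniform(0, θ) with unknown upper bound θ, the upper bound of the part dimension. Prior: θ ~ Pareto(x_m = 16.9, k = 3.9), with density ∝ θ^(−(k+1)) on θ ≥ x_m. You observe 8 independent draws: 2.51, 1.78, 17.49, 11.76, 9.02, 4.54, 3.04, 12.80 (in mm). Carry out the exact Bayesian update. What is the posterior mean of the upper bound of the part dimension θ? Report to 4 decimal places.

19.0946

A Pareto(scale x_m, shape k) prior on the upper bound θ of Uniform(0, θ) is conjugate: posterior is Pareto(max(x_m, max xᵢ), k + n).
Sample maximum = 17.49; prior scale x_m = 16.9 → posterior scale = max = 17.49.
Posterior shape = 3.9 + 8 = 11.9.
E[θ|data] = k·x_m/(k−1) = 11.9·17.49/10.9 = 19.0946.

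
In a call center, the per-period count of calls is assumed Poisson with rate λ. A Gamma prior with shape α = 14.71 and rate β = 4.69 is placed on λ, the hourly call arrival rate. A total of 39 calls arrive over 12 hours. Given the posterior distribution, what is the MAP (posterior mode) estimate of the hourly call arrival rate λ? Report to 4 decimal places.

With a Gamma(shape α, rate β) prior, the Poisson likelihood is conjugate: the posterior is Gamma(α + ΣXᵢ, β + n).
Posterior: Gamma(α+S, β+n) = Gamma(14.71+39, 4.69+12) = Gamma(53.71, 16.69).
Mode of Gamma(α,β) for α≥1 is (α−1)/β = 52.71/16.69 = 3.1582.

3.1582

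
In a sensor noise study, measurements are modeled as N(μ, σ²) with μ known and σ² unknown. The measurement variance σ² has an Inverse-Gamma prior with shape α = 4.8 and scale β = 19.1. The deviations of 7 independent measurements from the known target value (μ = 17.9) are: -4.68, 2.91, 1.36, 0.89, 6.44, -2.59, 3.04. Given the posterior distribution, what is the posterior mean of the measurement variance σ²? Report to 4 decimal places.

8.8107

With known mean μ and an Inverse-Gamma(α, β) prior on σ², the Normal likelihood is conjugate: posterior is Inv-Gamma(α + n/2, β + Σ(xᵢ−μ)²/2).
Σ(xᵢ−μ)² = (-4.68)² + (2.91)² + (1.36)² + (0.89)² + (6.44)² + (-2.59)² + (3.04)² = 90.4355.
Posterior: Inv-Gamma(4.8 + 7/2, 19.1 + 90.4355/2) = Inv-Gamma(8.30, 64.31775).
E[σ²|data] = β/(α−1) = 64.31775/7.30 = 8.8107.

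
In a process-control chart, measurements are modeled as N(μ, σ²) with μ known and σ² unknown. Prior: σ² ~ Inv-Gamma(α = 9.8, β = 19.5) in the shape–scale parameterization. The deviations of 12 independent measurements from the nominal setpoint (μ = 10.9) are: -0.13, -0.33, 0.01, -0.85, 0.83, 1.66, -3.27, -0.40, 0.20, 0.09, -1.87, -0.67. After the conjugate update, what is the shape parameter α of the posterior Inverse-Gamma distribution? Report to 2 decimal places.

15.80

With known mean μ and an Inverse-Gamma(α, β) prior on σ², the Normal likelihood is conjugate: posterior is Inv-Gamma(α + n/2, β + Σ(xᵢ−μ)²/2).
Σ(xᵢ−μ)² = (-0.13)² + (-0.33)² + (0.01)² + (-0.85)² + (0.83)² + (1.66)² + (-3.27)² + (-0.40)² + (0.20)² + (0.09)² + (-1.87)² + (-0.67)² = 19.1397.
Posterior: Inv-Gamma(9.8 + 12/2, 19.5 + 19.1397/2) = Inv-Gamma(15.80, 29.06985).
Posterior α = 15.80.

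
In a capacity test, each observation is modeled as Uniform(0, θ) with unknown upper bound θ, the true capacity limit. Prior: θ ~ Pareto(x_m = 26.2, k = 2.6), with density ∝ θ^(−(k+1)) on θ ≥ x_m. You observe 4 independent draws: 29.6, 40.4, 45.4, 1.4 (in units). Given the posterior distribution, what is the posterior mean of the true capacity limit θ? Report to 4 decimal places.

53.5071

A Pareto(scale x_m, shape k) prior on the upper bound θ of Uniform(0, θ) is conjugate: posterior is Pareto(max(x_m, max xᵢ), k + n).
Sample maximum = 45.4; prior scale x_m = 26.2 → posterior scale = max = 45.4.
Posterior shape = 2.6 + 4 = 6.6.
E[θ|data] = k·x_m/(k−1) = 6.6·45.4/5.6 = 53.5071.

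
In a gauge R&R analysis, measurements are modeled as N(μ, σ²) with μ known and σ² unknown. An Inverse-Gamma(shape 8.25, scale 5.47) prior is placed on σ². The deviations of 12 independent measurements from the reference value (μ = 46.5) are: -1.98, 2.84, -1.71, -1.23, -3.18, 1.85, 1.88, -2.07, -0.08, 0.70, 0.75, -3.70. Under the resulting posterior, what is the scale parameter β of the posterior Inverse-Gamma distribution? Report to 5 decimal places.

31.73305

With known mean μ and an Inverse-Gamma(α, β) prior on σ², the Normal likelihood is conjugate: posterior is Inv-Gamma(α + n/2, β + Σ(xᵢ−μ)²/2).
Σ(xᵢ−μ)² = (-1.98)² + (2.84)² + (-1.71)² + (-1.23)² + (-3.18)² + (1.85)² + (1.88)² + (-2.07)² + (-0.08)² + (0.70)² + (0.75)² + (-3.70)² = 52.5261.
Posterior: Inv-Gamma(8.25 + 12/2, 5.47 + 52.5261/2) = Inv-Gamma(14.25, 31.73305).
Posterior β = 31.73305.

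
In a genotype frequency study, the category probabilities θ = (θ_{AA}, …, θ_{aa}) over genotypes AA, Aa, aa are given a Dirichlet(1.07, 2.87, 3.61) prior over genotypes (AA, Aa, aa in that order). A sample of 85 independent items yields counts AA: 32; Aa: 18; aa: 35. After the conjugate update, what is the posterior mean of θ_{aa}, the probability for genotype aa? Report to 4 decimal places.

0.4172

The Dirichlet prior is conjugate to the Multinomial likelihood: each posterior αⱼ = prior αⱼ + observed count nⱼ.
Posterior concentration: (33.07, 20.87, 38.61), total = 92.55.
E[θ_{aa}|data] = α_{aa}/Σα = 38.61/92.55 = 0.4172.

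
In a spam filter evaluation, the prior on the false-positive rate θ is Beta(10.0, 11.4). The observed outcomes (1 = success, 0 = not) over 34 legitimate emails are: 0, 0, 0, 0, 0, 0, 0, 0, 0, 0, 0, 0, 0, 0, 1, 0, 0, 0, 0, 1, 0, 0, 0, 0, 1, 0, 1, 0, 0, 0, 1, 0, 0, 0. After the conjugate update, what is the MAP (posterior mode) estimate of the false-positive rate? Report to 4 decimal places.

0.2622

The Beta prior is conjugate to a Binomial/Bernoulli likelihood; the update adds successes to α and failures to β.
Posterior: Beta(α+k, β+n−k) = Beta(10.0+5, 11.4+29) = Beta(15.0, 40.4).
Mode of Beta(a,b) for a,b>1 is (a−1)/(a+b−2) = 14.0/53.4 = 0.2622.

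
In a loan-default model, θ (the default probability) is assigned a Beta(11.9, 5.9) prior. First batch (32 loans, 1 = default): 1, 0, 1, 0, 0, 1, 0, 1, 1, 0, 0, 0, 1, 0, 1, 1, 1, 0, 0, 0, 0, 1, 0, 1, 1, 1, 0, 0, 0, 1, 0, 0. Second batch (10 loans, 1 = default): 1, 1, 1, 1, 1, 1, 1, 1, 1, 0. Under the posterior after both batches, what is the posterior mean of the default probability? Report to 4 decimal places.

The Beta prior is conjugate to a Binomial/Bernoulli likelihood; the update adds successes to α and failures to β.
After batch 1: Beta(11.9+14, 5.9+18) = Beta(25.9, 23.9).
After batch 2: Beta(25.9+9, 23.9+1) = Beta(34.9, 24.9).
Posterior mean = α/(α+β) = 34.9/59.8 = 0.5836.

0.5836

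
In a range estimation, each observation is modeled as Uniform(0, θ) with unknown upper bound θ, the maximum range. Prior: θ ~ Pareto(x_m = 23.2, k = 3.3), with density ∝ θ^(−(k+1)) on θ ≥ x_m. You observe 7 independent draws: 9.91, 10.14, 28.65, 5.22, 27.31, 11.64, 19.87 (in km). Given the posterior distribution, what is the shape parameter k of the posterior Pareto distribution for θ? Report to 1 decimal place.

A Pareto(scale x_m, shape k) prior on the upper bound θ of Uniform(0, θ) is conjugate: posterior is Pareto(max(x_m, max xᵢ), k + n).
Sample maximum = 28.65; prior scale x_m = 23.2 → posterior scale = max = 28.65.
Posterior shape = 3.3 + 7 = 10.3.
Posterior shape k = 10.3.

10.3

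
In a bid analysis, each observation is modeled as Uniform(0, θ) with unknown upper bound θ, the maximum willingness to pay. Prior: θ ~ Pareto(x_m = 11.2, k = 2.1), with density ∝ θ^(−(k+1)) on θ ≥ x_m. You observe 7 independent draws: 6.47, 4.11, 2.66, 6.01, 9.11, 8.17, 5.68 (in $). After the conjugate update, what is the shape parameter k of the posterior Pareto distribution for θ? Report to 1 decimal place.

9.1

A Pareto(scale x_m, shape k) prior on the upper bound θ of Uniform(0, θ) is conjugate: posterior is Pareto(max(x_m, max xᵢ), k + n).
Sample maximum = 9.11; prior scale x_m = 11.2 → posterior scale = max = 11.20.
Posterior shape = 2.1 + 7 = 9.1.
Posterior shape k = 9.1.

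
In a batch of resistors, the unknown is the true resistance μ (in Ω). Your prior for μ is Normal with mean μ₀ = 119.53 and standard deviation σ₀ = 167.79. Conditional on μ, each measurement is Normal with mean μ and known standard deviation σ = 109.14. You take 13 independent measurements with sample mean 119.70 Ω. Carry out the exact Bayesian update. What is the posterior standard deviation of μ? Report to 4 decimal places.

29.7891

For Normal data with known variance σ², a Normal(μ₀, σ₀²) prior on μ is conjugate. Posterior precision = 1/σ₀² + n/σ²; posterior mean is the precision-weighted average of μ₀ and x̄.
σ₀² = 167.79² = 28153.4841, σ² = 109.14² = 11911.5396; σ² + n·σ₀² = 11911.5396 + 13·28153.4841 = 377906.8329.
Posterior precision = 1/σ₀² + n/σ² = 1/28153.4841 + 13/11911.5396 = (σ² + n·σ₀²)/(σ₀²σ²) = 377906.8329/(28153.4841·11911.5396); posterior variance σₙ² = σ₀²σ²/(σ² + n·σ₀²) = 28153.4841·11911.5396/377906.8329 = 887.391578.
Posterior SD = √σₙ² = √(28153.4841·11911.5396/377906.8329) = 29.7891.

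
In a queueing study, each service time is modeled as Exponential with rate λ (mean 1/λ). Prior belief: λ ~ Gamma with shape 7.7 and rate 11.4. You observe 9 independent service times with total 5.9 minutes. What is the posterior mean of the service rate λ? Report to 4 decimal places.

0.9653

With a Gamma(shape α, rate β) prior on the exponential rate λ, the posterior after n observations with total T = Σxᵢ is Gamma(α+n, β+T).
Posterior: Gamma(7.7+9, 11.4+5.9) = Gamma(16.7, 17.3).
Posterior mean of λ = α/β = 16.7/17.3 = 0.9653.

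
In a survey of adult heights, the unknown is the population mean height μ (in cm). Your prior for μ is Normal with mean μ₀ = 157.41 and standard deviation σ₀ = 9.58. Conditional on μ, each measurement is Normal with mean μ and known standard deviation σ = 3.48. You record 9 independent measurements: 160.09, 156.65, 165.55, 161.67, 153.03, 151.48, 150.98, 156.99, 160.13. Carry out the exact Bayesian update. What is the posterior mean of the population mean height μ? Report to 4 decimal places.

157.3969

For Normal data with known variance σ², a Normal(μ₀, σ₀²) prior on μ is conjugate. Posterior precision = 1/σ₀² + n/σ²; posterior mean is the precision-weighted average of μ₀ and x̄.
Σxᵢ = 160.09 + 156.65 + 165.55 + 161.67 + 153.03 + 151.48 + 150.98 + 156.99 + 160.13 = 1416.57, so n·x̄ = 1416.57.
σ₀² = 9.58² = 91.7764, σ² = 3.48² = 12.1104; σ² + n·σ₀² = 12.1104 + 9·91.7764 = 838.098.
Posterior mean = (μ₀/σ₀² + n·x̄/σ²)/(1/σ₀² + n/σ²) = (σ²·μ₀ + σ₀²·n·x̄)/(σ² + n·σ₀²) = (12.1104·157.41 + 91.7764·1416.57)/838.098 = 131913.993012/838.098 = 157.3969.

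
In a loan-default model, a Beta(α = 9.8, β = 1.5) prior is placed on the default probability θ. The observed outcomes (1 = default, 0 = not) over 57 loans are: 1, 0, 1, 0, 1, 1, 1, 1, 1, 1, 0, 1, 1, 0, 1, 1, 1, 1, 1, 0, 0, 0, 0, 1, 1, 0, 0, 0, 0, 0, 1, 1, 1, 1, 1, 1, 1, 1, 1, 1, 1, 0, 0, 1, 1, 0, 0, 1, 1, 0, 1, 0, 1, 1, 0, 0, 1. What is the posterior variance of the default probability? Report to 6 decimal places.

0.003188

The Beta prior is conjugate to a Binomial/Bernoulli likelihood; the update adds successes to α and failures to β.
Posterior: Beta(α+k, β+n−k) = Beta(9.8+36, 1.5+21) = Beta(45.8, 22.5).
Var = αβ/((α+β)²(α+β+1)) = 45.8·22.5/(68.3²·69.3) = 0.003188.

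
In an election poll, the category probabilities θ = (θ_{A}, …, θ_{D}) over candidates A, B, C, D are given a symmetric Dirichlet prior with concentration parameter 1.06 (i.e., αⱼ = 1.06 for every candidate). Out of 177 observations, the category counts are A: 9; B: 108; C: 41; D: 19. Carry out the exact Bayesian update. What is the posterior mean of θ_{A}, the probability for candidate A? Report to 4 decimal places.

0.0555

The Dirichlet prior is conjugate to the Multinomial likelihood: each posterior αⱼ = prior αⱼ + observed count nⱼ.
Posterior concentration: (10.06, 109.06, 42.06, 20.06), total = 181.24.
E[θ_{A}|data] = α_{A}/Σα = 10.06/181.24 = 0.0555.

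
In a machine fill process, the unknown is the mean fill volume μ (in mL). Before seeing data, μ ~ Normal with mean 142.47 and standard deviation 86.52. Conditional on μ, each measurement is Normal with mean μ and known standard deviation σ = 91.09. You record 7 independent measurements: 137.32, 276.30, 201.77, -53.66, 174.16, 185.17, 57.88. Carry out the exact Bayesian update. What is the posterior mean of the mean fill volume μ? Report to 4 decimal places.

For Normal data with known variance σ², a Normal(μ₀, σ₀²) prior on μ is conjugate. Posterior precision = 1/σ₀² + n/σ²; posterior mean is the precision-weighted average of μ₀ and x̄.
Σxᵢ = 137.32 + 276.30 + 201.77 + (-53.66) + 174.16 + 185.17 + 57.88 = 978.94, so n·x̄ = 978.94.
σ₀² = 86.52² = 7485.7104, σ² = 91.09² = 8297.3881; σ² + n·σ₀² = 8297.3881 + 7·7485.7104 = 60697.3609.
Posterior mean = (μ₀/σ₀² + n·x̄/σ²)/(1/σ₀² + n/σ²) = (σ²·μ₀ + σ₀²·n·x̄)/(σ² + n·σ₀²) = (8297.3881·142.47 + 7485.7104·978.94)/60697.3609 = 8510190.221583/60697.3609 = 140.2069.

140.2069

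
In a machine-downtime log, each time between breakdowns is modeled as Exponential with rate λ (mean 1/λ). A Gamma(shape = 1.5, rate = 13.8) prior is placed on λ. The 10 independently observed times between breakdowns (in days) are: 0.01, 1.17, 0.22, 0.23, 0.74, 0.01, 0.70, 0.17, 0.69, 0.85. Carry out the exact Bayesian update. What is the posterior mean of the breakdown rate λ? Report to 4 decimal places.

With a Gamma(shape α, rate β) prior on the exponential rate λ, the posterior after n observations with total T = Σxᵢ is Gamma(α+n, β+T).
Sum of observations T = 4.79 days; n = 10.
Posterior: Gamma(1.5+10, 13.8+4.79) = Gamma(11.5, 18.59).
Posterior mean of λ = α/β = 11.5/18.59 = 0.6186.

0.6186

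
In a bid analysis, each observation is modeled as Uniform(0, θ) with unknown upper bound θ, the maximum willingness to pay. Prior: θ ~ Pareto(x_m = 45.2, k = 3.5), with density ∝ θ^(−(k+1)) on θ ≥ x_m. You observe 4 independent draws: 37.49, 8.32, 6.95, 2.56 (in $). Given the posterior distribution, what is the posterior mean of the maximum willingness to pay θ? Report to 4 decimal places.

52.1538

A Pareto(scale x_m, shape k) prior on the upper bound θ of Uniform(0, θ) is conjugate: posterior is Pareto(max(x_m, max xᵢ), k + n).
Sample maximum = 37.49; prior scale x_m = 45.2 → posterior scale = max = 45.20.
Posterior shape = 3.5 + 4 = 7.5.
E[θ|data] = k·x_m/(k−1) = 7.5·45.20/6.5 = 52.1538.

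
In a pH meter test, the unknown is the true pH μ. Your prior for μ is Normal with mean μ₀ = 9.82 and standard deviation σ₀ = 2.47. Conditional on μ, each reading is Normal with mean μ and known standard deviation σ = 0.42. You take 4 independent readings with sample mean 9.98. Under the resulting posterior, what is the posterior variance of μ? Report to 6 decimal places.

For Normal data with known variance σ², a Normal(μ₀, σ₀²) prior on μ is conjugate. Posterior precision = 1/σ₀² + n/σ²; posterior mean is the precision-weighted average of μ₀ and x̄.
σ₀² = 2.47² = 6.1009, σ² = 0.42² = 0.1764; σ² + n·σ₀² = 0.1764 + 4·6.1009 = 24.58.
Posterior precision = 1/σ₀² + n/σ² = 1/6.1009 + 4/0.1764 = (σ² + n·σ₀²)/(σ₀²σ²) = 24.58/(6.1009·0.1764); posterior variance σₙ² = σ₀²σ²/(σ² + n·σ₀²) = 6.1009·0.1764/24.58 = 0.043784.

0.043784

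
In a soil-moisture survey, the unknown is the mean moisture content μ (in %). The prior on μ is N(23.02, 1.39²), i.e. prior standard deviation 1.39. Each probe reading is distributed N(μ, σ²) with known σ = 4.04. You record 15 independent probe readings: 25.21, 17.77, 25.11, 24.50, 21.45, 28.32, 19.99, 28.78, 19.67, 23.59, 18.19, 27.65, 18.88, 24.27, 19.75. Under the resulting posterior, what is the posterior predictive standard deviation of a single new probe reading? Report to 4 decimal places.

For Normal data with known variance σ², a Normal(μ₀, σ₀²) prior on μ is conjugate. Posterior precision = 1/σ₀² + n/σ²; posterior mean is the precision-weighted average of μ₀ and x̄.
σ₀² = 1.39² = 1.9321, σ² = 4.04² = 16.3216; σ² + n·σ₀² = 16.3216 + 15·1.9321 = 45.3031.
Posterior precision = 1/σ₀² + n/σ² = 1/1.9321 + 15/16.3216 = (σ² + n·σ₀²)/(σ₀²σ²) = 45.3031/(1.9321·16.3216); posterior variance σₙ² = σ₀²σ²/(σ² + n·σ₀²) = 1.9321·16.3216/45.3031 = 0.696088.
Predictive variance for one new observation = σₙ² + σ² = 1.9321·16.3216/45.3031 + 16.3216 = σ²·(σ₀² + 45.3031)/45.3031 = 16.3216·47.2352/45.3031 = 17.017688; SD = √(16.3216·47.2352/45.3031) = 4.1253.

4.1253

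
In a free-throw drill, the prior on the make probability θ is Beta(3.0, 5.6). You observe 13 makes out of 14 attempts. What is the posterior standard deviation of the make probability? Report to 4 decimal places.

0.0936

The Beta prior is conjugate to a Binomial/Bernoulli likelihood; the update adds successes to α and failures to β.
Posterior: Beta(α+k, β+n−k) = Beta(3.0+13, 5.6+1) = Beta(16.0, 6.6).
Var = αβ/((α+β)²(α+β+1)) = 16.0·6.6/(22.6²·23.6) = 0.00876062; SD = √0.00876062 = 0.0936.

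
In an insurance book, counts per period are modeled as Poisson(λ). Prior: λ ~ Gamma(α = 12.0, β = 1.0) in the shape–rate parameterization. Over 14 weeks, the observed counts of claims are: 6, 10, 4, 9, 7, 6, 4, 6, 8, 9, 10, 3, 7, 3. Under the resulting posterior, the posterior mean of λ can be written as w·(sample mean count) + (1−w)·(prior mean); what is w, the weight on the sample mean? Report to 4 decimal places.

0.9333

With a Gamma(shape α, rate β) prior, the Poisson likelihood is conjugate: the posterior is Gamma(α + ΣXᵢ, β + n).
Posterior mean = (α₀+S)/(β₀+n) = [n/(β₀+n)]·(S/n) + [β₀/(β₀+n)]·(α₀/β₀), so only n and β₀ enter the weight.
Weight on data w = n/(β₀+n) = 14/(1.0+14) = 14/15.0 = 0.9333.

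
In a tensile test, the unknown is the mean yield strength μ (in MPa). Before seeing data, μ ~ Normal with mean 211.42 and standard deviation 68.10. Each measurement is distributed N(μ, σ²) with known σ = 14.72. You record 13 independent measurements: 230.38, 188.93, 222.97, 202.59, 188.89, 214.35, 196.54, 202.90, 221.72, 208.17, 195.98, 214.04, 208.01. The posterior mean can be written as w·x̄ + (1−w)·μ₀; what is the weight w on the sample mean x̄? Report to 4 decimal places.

0.9964

For Normal data with known variance σ², a Normal(μ₀, σ₀²) prior on μ is conjugate. Posterior precision = 1/σ₀² + n/σ²; posterior mean is the precision-weighted average of μ₀ and x̄.
σ₀² = 68.10² = 4637.61, σ² = 14.72² = 216.6784. Prior precision 1/σ₀² = 1/4637.61; data precision n/σ² = 13/216.6784.
w = (n/σ²)/(1/σ₀² + n/σ²) = n·σ₀²/(σ² + n·σ₀²) = 13·4637.61/(216.6784 + 13·4637.61) = 60288.93/60505.6084 = 0.9964.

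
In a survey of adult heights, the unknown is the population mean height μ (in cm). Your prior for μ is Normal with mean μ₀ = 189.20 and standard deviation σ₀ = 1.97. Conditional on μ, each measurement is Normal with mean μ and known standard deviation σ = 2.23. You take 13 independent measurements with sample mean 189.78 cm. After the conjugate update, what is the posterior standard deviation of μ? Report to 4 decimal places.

For Normal data with known variance σ², a Normal(μ₀, σ₀²) prior on μ is conjugate. Posterior precision = 1/σ₀² + n/σ²; posterior mean is the precision-weighted average of μ₀ and x̄.
σ₀² = 1.97² = 3.8809, σ² = 2.23² = 4.9729; σ² + n·σ₀² = 4.9729 + 13·3.8809 = 55.4246.
Posterior precision = 1/σ₀² + n/σ² = 1/3.8809 + 13/4.9729 = (σ² + n·σ₀²)/(σ₀²σ²) = 55.4246/(3.8809·4.9729); posterior variance σₙ² = σ₀²σ²/(σ² + n·σ₀²) = 3.8809·4.9729/55.4246 = 0.348209.
Posterior SD = √σₙ² = √(3.8809·4.9729/55.4246) = 0.5901.

0.5901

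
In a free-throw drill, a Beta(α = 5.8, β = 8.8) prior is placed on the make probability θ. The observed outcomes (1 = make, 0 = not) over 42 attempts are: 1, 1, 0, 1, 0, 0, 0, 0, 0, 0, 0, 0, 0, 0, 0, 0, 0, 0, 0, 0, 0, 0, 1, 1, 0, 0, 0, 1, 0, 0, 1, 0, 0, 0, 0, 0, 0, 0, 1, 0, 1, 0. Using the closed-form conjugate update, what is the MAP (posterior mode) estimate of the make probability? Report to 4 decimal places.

The Beta prior is conjugate to a Binomial/Bernoulli likelihood; the update adds successes to α and failures to β.
Posterior: Beta(α+k, β+n−k) = Beta(5.8+9, 8.8+33) = Beta(14.8, 41.8).
Mode of Beta(a,b) for a,b>1 is (a−1)/(a+b−2) = 13.8/54.6 = 0.2527.

0.2527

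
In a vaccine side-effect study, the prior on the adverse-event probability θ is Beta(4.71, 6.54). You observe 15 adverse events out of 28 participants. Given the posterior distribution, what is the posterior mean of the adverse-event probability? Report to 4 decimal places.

The Beta prior is conjugate to a Binomial/Bernoulli likelihood; the update adds successes to α and failures to β.
Posterior: Beta(α+k, β+n−k) = Beta(4.71+15, 6.54+13) = Beta(19.71, 19.54).
Posterior mean = α/(α+β) = 19.71/39.25 = 0.5022.

0.5022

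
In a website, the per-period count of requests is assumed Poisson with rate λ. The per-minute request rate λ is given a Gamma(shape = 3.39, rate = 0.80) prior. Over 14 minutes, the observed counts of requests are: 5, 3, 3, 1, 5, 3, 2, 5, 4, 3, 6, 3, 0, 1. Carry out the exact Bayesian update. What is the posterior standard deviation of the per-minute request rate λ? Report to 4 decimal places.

0.4651

With a Gamma(shape α, rate β) prior, the Poisson likelihood is conjugate: the posterior is Gamma(α + ΣXᵢ, β + n).
Sum of counts S = 44 over n = 14 minutes.
Posterior: Gamma(α+S, β+n) = Gamma(3.39+44, 0.80+14) = Gamma(47.39, 14.80).
SD = √α/β = √47.39/14.80 = 0.4651.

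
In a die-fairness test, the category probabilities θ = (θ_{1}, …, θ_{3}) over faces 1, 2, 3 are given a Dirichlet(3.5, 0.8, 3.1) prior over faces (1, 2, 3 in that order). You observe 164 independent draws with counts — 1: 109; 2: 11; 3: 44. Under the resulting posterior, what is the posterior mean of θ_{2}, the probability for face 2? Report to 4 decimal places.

The Dirichlet prior is conjugate to the Multinomial likelihood: each posterior αⱼ = prior αⱼ + observed count nⱼ.
Posterior concentration: (112.5, 11.8, 47.1), total = 171.4.
E[θ_{2}|data] = α_{2}/Σα = 11.8/171.4 = 0.0688.

0.0688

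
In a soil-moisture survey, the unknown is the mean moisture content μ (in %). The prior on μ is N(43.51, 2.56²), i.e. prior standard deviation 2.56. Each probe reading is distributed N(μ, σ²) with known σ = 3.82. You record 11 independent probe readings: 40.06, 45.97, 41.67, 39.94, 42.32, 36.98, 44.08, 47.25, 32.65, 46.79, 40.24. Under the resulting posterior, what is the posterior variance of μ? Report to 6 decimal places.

1.103260

For Normal data with known variance σ², a Normal(μ₀, σ₀²) prior on μ is conjugate. Posterior precision = 1/σ₀² + n/σ²; posterior mean is the precision-weighted average of μ₀ and x̄.
σ₀² = 2.56² = 6.5536, σ² = 3.82² = 14.5924; σ² + n·σ₀² = 14.5924 + 11·6.5536 = 86.682.
Posterior precision = 1/σ₀² + n/σ² = 1/6.5536 + 11/14.5924 = (σ² + n·σ₀²)/(σ₀²σ²) = 86.682/(6.5536·14.5924); posterior variance σₙ² = σ₀²σ²/(σ² + n·σ₀²) = 6.5536·14.5924/86.682 = 1.103260.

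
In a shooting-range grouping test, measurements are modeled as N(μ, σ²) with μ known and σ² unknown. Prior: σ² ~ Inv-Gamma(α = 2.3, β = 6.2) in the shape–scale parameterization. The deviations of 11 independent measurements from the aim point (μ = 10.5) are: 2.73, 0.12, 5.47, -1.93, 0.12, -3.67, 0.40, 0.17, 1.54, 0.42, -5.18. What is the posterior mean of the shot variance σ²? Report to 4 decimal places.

7.1004

With known mean μ and an Inverse-Gamma(α, β) prior on σ², the Normal likelihood is conjugate: posterior is Inv-Gamma(α + n/2, β + Σ(xᵢ−μ)²/2).
Σ(xᵢ−μ)² = (2.73)² + (0.12)² + (5.47)² + (-1.93)² + (0.12)² + (-3.67)² + (0.40)² + (0.17)² + (1.54)² + (0.42)² + (-5.18)² = 84.1657.
Posterior: Inv-Gamma(2.3 + 11/2, 6.2 + 84.1657/2) = Inv-Gamma(7.80, 48.28285).
E[σ²|data] = β/(α−1) = 48.28285/6.80 = 7.1004.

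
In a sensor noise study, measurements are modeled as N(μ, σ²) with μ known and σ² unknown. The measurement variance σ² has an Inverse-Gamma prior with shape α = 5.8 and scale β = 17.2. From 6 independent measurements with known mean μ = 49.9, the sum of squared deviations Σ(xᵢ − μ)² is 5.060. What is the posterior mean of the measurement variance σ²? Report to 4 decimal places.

2.5295

With known mean μ and an Inverse-Gamma(α, β) prior on σ², the Normal likelihood is conjugate: posterior is Inv-Gamma(α + n/2, β + Σ(xᵢ−μ)²/2).
Posterior: Inv-Gamma(5.8 + 6/2, 17.2 + 5.060/2) = Inv-Gamma(8.80, 19.7300).
E[σ²|data] = β/(α−1) = 19.7300/7.80 = 2.5295.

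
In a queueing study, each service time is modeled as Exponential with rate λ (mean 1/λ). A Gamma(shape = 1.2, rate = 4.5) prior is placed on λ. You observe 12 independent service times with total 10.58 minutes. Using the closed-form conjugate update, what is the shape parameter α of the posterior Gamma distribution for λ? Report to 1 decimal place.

With a Gamma(shape α, rate β) prior on the exponential rate λ, the posterior after n observations with total T = Σxᵢ is Gamma(α+n, β+T).
Posterior: Gamma(1.2+12, 4.5+10.58) = Gamma(13.2, 15.08).
Posterior α = 13.2.

13.2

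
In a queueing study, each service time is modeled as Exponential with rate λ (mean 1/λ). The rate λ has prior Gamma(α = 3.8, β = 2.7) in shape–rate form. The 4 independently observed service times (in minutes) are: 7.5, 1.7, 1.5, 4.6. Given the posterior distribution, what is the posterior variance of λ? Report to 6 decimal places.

0.024074

With a Gamma(shape α, rate β) prior on the exponential rate λ, the posterior after n observations with total T = Σxᵢ is Gamma(α+n, β+T).
Sum of observations T = 15.3 minutes; n = 4.
Posterior: Gamma(3.8+4, 2.7+15.3) = Gamma(7.8, 18.0).
Var = α/β² = 0.024074.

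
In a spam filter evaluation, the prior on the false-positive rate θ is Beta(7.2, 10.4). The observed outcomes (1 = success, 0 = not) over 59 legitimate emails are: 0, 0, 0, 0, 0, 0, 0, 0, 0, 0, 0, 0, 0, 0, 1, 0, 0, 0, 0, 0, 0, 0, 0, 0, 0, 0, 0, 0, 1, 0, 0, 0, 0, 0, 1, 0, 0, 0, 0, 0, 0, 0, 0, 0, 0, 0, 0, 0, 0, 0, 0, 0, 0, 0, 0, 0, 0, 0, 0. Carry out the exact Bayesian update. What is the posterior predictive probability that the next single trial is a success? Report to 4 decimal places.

0.1332

The Beta prior is conjugate to a Binomial/Bernoulli likelihood; the update adds successes to α and failures to β.
Posterior: Beta(α+k, β+n−k) = Beta(7.2+3, 10.4+56) = Beta(10.2, 66.4).
For a single future Bernoulli trial, P(success | data) = α/(α+β) = 0.1332.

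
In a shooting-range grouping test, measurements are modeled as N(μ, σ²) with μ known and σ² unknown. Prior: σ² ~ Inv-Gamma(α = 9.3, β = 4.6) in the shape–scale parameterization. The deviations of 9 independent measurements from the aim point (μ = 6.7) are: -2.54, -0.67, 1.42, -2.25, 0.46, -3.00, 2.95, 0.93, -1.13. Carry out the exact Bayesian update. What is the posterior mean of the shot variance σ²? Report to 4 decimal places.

1.6889

With known mean μ and an Inverse-Gamma(α, β) prior on σ², the Normal likelihood is conjugate: posterior is Inv-Gamma(α + n/2, β + Σ(xᵢ−μ)²/2).
Σ(xᵢ−μ)² = (-2.54)² + (-0.67)² + (1.42)² + (-2.25)² + (0.46)² + (-3.00)² + (2.95)² + (0.93)² + (-1.13)² = 34.0353.
Posterior: Inv-Gamma(9.3 + 9/2, 4.6 + 34.0353/2) = Inv-Gamma(13.80, 21.61765).
E[σ²|data] = β/(α−1) = 21.61765/12.80 = 1.6889.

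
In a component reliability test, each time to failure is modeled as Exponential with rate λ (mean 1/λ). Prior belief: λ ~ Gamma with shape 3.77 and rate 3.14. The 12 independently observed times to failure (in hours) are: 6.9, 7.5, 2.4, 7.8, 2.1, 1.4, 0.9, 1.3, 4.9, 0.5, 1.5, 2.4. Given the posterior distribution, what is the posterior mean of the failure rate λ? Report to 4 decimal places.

0.3690

With a Gamma(shape α, rate β) prior on the exponential rate λ, the posterior after n observations with total T = Σxᵢ is Gamma(α+n, β+T).
Sum of observations T = 39.6 hours; n = 12.
Posterior: Gamma(3.77+12, 3.14+39.6) = Gamma(15.77, 42.74).
Posterior mean of λ = α/β = 15.77/42.74 = 0.3690.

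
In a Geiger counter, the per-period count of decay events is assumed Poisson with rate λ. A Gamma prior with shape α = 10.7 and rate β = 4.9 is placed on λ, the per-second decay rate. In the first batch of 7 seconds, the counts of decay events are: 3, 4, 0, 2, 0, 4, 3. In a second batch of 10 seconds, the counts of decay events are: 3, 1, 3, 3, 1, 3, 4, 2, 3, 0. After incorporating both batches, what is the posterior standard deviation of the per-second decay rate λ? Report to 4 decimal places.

With a Gamma(shape α, rate β) prior, the Poisson likelihood is conjugate: the posterior is Gamma(α + ΣXᵢ, β + n).
Batch 1: sum of counts S = 16 over n = 7 seconds.
After batch 1: Gamma(α+S, β+n) = Gamma(10.7+16, 4.9+7) = Gamma(26.7, 11.9).
Batch 2: sum of counts S = 23 over n = 10 seconds.
After batch 2: Gamma(α+S, β+n) = Gamma(26.7+23, 11.9+10) = Gamma(49.7, 21.9).
SD = √α/β = √49.7/21.9 = 0.3219.

0.3219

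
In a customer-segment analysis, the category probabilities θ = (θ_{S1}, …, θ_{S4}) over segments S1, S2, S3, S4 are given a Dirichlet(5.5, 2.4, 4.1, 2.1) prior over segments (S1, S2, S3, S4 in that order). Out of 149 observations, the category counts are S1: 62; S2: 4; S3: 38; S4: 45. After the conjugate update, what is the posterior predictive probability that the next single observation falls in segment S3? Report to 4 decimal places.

0.2581

The Dirichlet prior is conjugate to the Multinomial likelihood: each posterior αⱼ = prior αⱼ + observed count nⱼ.
Posterior concentration: (67.5, 6.4, 42.1, 47.1), total = 163.1.
P(next = S3 | data) = α_{S3}/Σα = 0.2581.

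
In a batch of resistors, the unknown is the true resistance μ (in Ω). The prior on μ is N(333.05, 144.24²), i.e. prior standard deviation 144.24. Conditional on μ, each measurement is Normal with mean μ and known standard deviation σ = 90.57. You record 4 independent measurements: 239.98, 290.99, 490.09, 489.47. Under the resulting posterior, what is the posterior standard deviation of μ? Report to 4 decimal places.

43.2057

For Normal data with known variance σ², a Normal(μ₀, σ₀²) prior on μ is conjugate. Posterior precision = 1/σ₀² + n/σ²; posterior mean is the precision-weighted average of μ₀ and x̄.
σ₀² = 144.24² = 20805.1776, σ² = 90.57² = 8202.9249; σ² + n·σ₀² = 8202.9249 + 4·20805.1776 = 91423.6353.
Posterior precision = 1/σ₀² + n/σ² = 1/20805.1776 + 4/8202.9249 = (σ² + n·σ₀²)/(σ₀²σ²) = 91423.6353/(20805.1776·8202.9249); posterior variance σₙ² = σ₀²σ²/(σ² + n·σ₀²) = 20805.1776·8202.9249/91423.6353 = 1866.730729.
Posterior SD = √σₙ² = √(20805.1776·8202.9249/91423.6353) = 43.2057.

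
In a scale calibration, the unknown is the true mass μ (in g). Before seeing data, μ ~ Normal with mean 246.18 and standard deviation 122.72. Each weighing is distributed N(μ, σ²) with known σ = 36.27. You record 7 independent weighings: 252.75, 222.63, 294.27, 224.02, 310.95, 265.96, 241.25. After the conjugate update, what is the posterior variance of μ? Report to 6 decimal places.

For Normal data with known variance σ², a Normal(μ₀, σ₀²) prior on μ is conjugate. Posterior precision = 1/σ₀² + n/σ²; posterior mean is the precision-weighted average of μ₀ and x̄.
σ₀² = 122.72² = 15060.1984, σ² = 36.27² = 1315.5129; σ² + n·σ₀² = 1315.5129 + 7·15060.1984 = 106736.9017.
Posterior precision = 1/σ₀² + n/σ² = 1/15060.1984 + 7/1315.5129 = (σ² + n·σ₀²)/(σ₀²σ²) = 106736.9017/(15060.1984·1315.5129); posterior variance σₙ² = σ₀²σ²/(σ² + n·σ₀²) = 15060.1984·1315.5129/106736.9017 = 185.614206.

185.614206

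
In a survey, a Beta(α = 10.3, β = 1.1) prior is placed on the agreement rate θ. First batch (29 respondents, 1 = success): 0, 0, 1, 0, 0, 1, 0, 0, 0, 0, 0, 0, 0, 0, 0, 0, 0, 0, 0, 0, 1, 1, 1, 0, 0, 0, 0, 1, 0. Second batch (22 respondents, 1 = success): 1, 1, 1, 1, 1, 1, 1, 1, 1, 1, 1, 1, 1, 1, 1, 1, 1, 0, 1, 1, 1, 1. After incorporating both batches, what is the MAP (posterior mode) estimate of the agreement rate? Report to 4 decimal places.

0.6010

The Beta prior is conjugate to a Binomial/Bernoulli likelihood; the update adds successes to α and failures to β.
After batch 1: Beta(10.3+6, 1.1+23) = Beta(16.3, 24.1).
After batch 2: Beta(16.3+21, 24.1+1) = Beta(37.3, 25.1).
Mode of Beta(a,b) for a,b>1 is (a−1)/(a+b−2) = 36.3/60.4 = 0.6010.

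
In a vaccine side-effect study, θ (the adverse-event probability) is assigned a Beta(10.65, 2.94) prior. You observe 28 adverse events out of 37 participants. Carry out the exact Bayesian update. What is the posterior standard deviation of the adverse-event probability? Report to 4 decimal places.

0.0591

The Beta prior is conjugate to a Binomial/Bernoulli likelihood; the update adds successes to α and failures to β.
Posterior: Beta(α+k, β+n−k) = Beta(10.65+28, 2.94+9) = Beta(38.65, 11.94).
Var = αβ/((α+β)²(α+β+1)) = 38.65·11.94/(50.59²·51.59) = 0.00349509; SD = √0.00349509 = 0.0591.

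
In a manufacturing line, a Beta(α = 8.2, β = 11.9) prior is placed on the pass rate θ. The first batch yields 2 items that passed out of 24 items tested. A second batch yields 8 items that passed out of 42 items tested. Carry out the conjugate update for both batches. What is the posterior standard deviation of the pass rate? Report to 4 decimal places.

The Beta prior is conjugate to a Binomial/Bernoulli likelihood; the update adds successes to α and failures to β.
After batch 1: Beta(8.2+2, 11.9+22) = Beta(10.2, 33.9).
After batch 2: Beta(10.2+8, 33.9+34) = Beta(18.2, 67.9).
Var = αβ/((α+β)²(α+β+1)) = 18.2·67.9/(86.1²·87.1) = 0.00191389; SD = √0.00191389 = 0.0437.

0.0437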